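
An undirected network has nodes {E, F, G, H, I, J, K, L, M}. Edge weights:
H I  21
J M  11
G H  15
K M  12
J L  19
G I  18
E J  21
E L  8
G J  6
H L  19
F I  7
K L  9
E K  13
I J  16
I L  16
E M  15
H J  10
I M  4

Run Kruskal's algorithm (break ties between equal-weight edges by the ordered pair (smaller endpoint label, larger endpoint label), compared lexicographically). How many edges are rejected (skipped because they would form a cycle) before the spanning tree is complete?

Kruskal's algorithm — process edges by increasing weight (ties by edge label):
I M (4): add — endpoints in different components.
G J (6): add — endpoints in different components.
F I (7): add — endpoints in different components.
E L (8): add — endpoints in different components.
K L (9): add — endpoints in different components.
H J (10): add — endpoints in different components.
J M (11): add — endpoints in different components.
K M (12): add — endpoints in different components.
Edges rejected before the tree was complete: 0.

0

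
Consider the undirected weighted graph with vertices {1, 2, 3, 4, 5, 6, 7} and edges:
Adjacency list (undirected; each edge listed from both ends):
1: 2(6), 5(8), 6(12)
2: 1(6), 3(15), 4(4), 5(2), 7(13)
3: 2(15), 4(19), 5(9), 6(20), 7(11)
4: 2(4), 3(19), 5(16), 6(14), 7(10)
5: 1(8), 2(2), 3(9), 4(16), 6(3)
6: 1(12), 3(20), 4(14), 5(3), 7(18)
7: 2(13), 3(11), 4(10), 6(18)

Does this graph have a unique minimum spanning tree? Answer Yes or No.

Yes

Sort edges by weight, then run Kruskal:
2–5 (2): add. Components now {1} {2,5} {3} {4} {6} {7}
5–6 (3): add. Components now {1} {2,5,6} {3} {4} {7}
2–4 (4): add. Components now {1} {2,4,5,6} {3} {7}
1–2 (6): add. Components now {1,2,4,5,6} {3} {7}
1–5 (8): skip — 1 and 5 already connected.
3–5 (9): add. Components now {1,2,3,4,5,6} {7}
4–7 (10): add. Components now {1,2,3,4,5,6,7}
Every non-tree edge has weight strictly greater than the heaviest edge on the tree path between its endpoints, so the MST is unique.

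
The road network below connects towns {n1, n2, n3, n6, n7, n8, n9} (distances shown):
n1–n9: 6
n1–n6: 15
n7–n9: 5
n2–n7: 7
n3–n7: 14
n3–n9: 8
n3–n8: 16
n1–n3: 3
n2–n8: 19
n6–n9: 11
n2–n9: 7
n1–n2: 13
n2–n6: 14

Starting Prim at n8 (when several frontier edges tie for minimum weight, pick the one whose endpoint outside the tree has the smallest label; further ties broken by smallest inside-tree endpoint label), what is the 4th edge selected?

Grow the tree from n8 using Prim:
Step 1: cheapest edge leaving the tree is n3–n8 (16); add n3.
Step 2: cheapest edge leaving the tree is n1–n3 (3); add n1.
Step 3: cheapest edge leaving the tree is n1–n9 (6); add n9.
Step 4: cheapest edge leaving the tree is n7–n9 (5); add n7.
Step 5: cheapest edge leaving the tree is n2–n7 (7); add n2.
Step 6: cheapest edge leaving the tree is n6–n9 (11); add n6.
The 4th edge added is n7–n9.

n7-n9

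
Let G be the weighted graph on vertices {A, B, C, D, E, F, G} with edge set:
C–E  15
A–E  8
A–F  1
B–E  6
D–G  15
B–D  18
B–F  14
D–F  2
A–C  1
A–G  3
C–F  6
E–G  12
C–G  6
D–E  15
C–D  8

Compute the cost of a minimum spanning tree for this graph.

21

Kruskal's algorithm — process edges by increasing weight (ties by edge label):
A–C (1): add. Components now {A,C} {B} {D} {E} {F} {G}
A–F (1): add. Components now {A,C,F} {B} {D} {E} {G}
D–F (2): add. Components now {A,C,D,F} {B} {E} {G}
A–G (3): add. Components now {A,C,D,F,G} {B} {E}
B–E (6): add. Components now {A,C,D,F,G} {B,E}
C–F (6): skip — C and F already connected.
C–G (6): skip — C and G already connected.
A–E (8): add. Components now {A,B,C,D,E,F,G}
MST edges: A–C, A–F, D–F, A–G, B–E, A–E; total weight 1+1+2+3+6+8 = 21.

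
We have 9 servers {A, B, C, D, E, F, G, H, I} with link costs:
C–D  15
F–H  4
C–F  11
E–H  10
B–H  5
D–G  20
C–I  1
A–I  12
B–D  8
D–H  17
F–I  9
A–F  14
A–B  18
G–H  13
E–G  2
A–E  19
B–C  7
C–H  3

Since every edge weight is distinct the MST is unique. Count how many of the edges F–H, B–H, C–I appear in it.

Sort edges by weight, then run Kruskal:
C–I (1): add — endpoints in different components.
E–G (2): add — endpoints in different components.
C–H (3): add — endpoints in different components.
F–H (4): add — endpoints in different components.
B–H (5): add — endpoints in different components.
B–C (7): skip — B and C already connected.
B–D (8): add — endpoints in different components.
F–I (9): skip — F and I already connected.
E–H (10): add — endpoints in different components.
C–F (11): skip — C and F already connected.
A–I (12): add — endpoints in different components.
MST edge set: {C–I, E–G, C–H, F–H, B–H, B–D, E–H, A–I}.
Of the listed edges, {F–H, B–H, C–I} are in the MST → 3.

3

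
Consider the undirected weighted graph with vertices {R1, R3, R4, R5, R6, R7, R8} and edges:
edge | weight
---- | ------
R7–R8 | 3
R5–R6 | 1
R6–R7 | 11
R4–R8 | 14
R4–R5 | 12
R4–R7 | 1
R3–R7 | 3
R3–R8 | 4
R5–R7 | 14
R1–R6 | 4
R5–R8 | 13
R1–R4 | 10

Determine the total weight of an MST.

Kruskal: consider edges lightest-first.
R4–R7 (1): add. Components now {R8} {R4,R7} {R3} {R1} {R5} {R6}
R5–R6 (1): add. Components now {R8} {R4,R7} {R3} {R1} {R5,R6}
R3–R7 (3): add. Components now {R8} {R3,R4,R7} {R1} {R5,R6}
R7–R8 (3): add. Components now {R3,R4,R7,R8} {R1} {R5,R6}
R1–R6 (4): add. Components now {R3,R4,R7,R8} {R1,R5,R6}
R3–R8 (4): skip — R8 and R3 already connected.
R1–R4 (10): add. Components now {R1,R3,R4,R5,R6,R7,R8}
MST edges: R4–R7, R5–R6, R3–R7, R7–R8, R1–R6, R1–R4; total weight 1+1+3+3+4+10 = 22.

22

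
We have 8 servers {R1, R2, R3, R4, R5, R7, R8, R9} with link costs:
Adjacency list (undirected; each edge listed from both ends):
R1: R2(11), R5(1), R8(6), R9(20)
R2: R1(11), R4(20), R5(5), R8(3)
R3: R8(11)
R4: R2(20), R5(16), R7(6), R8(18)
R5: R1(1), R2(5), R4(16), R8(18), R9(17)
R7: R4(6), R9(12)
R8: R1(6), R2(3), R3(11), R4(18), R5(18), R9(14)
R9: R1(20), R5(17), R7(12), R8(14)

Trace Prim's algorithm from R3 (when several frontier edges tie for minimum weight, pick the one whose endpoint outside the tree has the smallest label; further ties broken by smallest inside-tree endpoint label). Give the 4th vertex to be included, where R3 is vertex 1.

R5

Prim's algorithm from R3:
Step 1: cheapest edge leaving the tree is R3—R8 (11); add R8.
Step 2: cheapest edge leaving the tree is R2—R8 (3); add R2.
Step 3: cheapest edge leaving the tree is R2—R5 (5); add R5.
Step 4: cheapest edge leaving the tree is R1—R5 (1); add R1.
Step 5: cheapest edge leaving the tree is R8—R9 (14); add R9.
Step 6: cheapest edge leaving the tree is R7—R9 (12); add R7.
Step 7: cheapest edge leaving the tree is R4—R7 (6); add R4.
Vertex order: R3, R8, R2, R5, R1, R9, R7, R4. The 4th vertex is R5.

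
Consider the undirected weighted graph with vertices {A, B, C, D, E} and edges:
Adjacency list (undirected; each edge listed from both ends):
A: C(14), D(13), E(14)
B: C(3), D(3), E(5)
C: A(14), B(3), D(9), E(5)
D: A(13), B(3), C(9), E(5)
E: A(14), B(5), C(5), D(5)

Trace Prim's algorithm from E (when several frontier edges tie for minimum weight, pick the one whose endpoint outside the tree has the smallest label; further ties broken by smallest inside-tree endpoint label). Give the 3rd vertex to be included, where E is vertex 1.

C

Grow the tree from E using Prim:
Step 1: frontier [B-E 5, C-E 5, D-E 5, A-E 14] → take B-E (5); add B.
Step 2: frontier [B-C 3, B-D 3, C-E 5, D-E 5, A-E 14] → take B-C (3); add C.
Step 3: frontier [B-D 3, C-D 9, A-C 14, D-E 5, A-E 14] → take B-D (3); add D.
Step 4: frontier [A-C 14, A-D 13, A-E 14] → take A-D (13); add A.
Vertex order: E, B, C, D, A. The 3rd vertex is C.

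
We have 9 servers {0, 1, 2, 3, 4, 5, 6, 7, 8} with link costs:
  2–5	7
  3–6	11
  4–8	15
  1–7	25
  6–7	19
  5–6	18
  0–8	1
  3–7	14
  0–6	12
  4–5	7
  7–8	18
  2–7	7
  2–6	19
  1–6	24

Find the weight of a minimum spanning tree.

Kruskal: consider edges lightest-first.
0–8 (1): add — endpoints in different components.
2–5 (7): add — endpoints in different components.
2–7 (7): add — endpoints in different components.
4–5 (7): add — endpoints in different components.
3–6 (11): add — endpoints in different components.
0–6 (12): add — endpoints in different components.
3–7 (14): add — endpoints in different components.
4–8 (15): skip — 4 and 8 already connected.
5–6 (18): skip — 5 and 6 already connected.
7–8 (18): skip — 7 and 8 already connected.
2–6 (19): skip — 2 and 6 already connected.
6–7 (19): skip — 6 and 7 already connected.
1–6 (24): add — endpoints in different components.
MST edges: 0–8, 2–5, 2–7, 4–5, 3–6, 0–6, 3–7, 1–6; total weight 1+7+7+7+11+12+14+24 = 83.

83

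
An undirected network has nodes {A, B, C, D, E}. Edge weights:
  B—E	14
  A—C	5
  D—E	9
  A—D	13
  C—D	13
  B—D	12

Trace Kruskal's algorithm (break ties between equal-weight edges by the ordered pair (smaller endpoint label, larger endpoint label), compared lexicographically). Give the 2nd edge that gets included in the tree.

D-E

Sort edges by weight, then run Kruskal:
A—C (5): add — endpoints in different components.
D—E (9): add — endpoints in different components.
B—D (12): add — endpoints in different components.
A—D (13): add — endpoints in different components.
The 2nd edge added is D—E.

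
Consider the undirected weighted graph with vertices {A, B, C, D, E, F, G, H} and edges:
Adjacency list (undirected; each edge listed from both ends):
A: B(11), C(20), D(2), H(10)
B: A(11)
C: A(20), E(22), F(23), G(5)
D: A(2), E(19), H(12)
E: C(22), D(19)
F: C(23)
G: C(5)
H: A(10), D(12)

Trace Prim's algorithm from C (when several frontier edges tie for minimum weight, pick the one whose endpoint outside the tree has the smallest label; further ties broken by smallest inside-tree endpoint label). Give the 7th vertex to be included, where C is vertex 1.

E

Grow the tree from C using Prim:
Step 1: frontier [C-G 5, A-C 20, C-E 22, C-F 23] → take C-G (5); add G.
Step 2: frontier [A-C 20, C-E 22, C-F 23] → take A-C (20); add A.
Step 3: frontier [A-D 2, A-H 10, A-B 11, C-E 22, C-F 23] → take A-D (2); add D.
Step 4: frontier [A-H 10, A-B 11, C-E 22, C-F 23, D-H 12, D-E 19] → take A-H (10); add H.
Step 5: frontier [A-B 11, C-E 22, C-F 23, D-E 19] → take A-B (11); add B.
Step 6: frontier [C-E 22, C-F 23, D-E 19] → take D-E (19); add E.
Step 7: frontier [C-F 23] → take C-F (23); add F.
Vertex order: C, G, A, D, H, B, E, F. The 7th vertex is E.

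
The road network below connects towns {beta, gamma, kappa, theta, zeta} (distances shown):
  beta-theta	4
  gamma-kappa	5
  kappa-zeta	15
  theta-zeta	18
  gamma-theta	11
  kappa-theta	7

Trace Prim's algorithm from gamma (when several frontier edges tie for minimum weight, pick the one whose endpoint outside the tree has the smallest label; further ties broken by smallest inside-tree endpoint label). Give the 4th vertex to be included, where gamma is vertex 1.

beta

Prim, starting at gamma.
Step 1: cheapest edge leaving the tree is gamma-kappa (5); add kappa.
Step 2: cheapest edge leaving the tree is kappa-theta (7); add theta.
Step 3: cheapest edge leaving the tree is beta-theta (4); add beta.
Step 4: cheapest edge leaving the tree is kappa-zeta (15); add zeta.
Vertex order: gamma, kappa, theta, beta, zeta. The 4th vertex is beta.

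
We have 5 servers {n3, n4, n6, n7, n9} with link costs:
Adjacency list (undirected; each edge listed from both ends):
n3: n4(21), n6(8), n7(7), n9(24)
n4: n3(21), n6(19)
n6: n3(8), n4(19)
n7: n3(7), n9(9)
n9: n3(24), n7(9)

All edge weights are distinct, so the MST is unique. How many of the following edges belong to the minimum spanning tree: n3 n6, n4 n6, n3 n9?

Sort edges by weight, then run Kruskal:
n3 n7 (7): add — endpoints in different components.
n3 n6 (8): add — endpoints in different components.
n7 n9 (9): add — endpoints in different components.
n4 n6 (19): add — endpoints in different components.
MST edge set: {n3 n7, n3 n6, n7 n9, n4 n6}.
Of the listed edges, {n3 n6, n4 n6} are in the MST → 2.

2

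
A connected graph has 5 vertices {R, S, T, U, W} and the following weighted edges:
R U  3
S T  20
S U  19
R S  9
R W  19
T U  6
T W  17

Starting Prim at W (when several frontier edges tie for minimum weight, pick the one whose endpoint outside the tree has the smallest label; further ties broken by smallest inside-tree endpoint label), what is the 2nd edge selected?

Grow the tree from W using Prim:
Step 1: cheapest edge leaving the tree is T W (17); add T.
Step 2: cheapest edge leaving the tree is T U (6); add U.
Step 3: cheapest edge leaving the tree is R U (3); add R.
Step 4: cheapest edge leaving the tree is R S (9); add S.
The 2nd edge added is T U.

T-U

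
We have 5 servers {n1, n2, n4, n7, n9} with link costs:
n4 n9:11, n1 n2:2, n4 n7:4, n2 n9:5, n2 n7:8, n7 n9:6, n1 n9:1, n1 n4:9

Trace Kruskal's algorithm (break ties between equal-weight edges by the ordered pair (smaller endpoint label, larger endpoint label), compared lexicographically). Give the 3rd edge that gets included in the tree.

n4-n7

Kruskal: consider edges lightest-first.
n1 n9 (1): add. Components now {n1,n9} {n7} {n2} {n4}
n1 n2 (2): add. Components now {n1,n2,n9} {n7} {n4}
n4 n7 (4): add. Components now {n1,n2,n9} {n4,n7}
n2 n9 (5): skip — n9 and n2 already connected.
n7 n9 (6): add. Components now {n1,n2,n4,n7,n9}
The 3rd edge added is n4 n7.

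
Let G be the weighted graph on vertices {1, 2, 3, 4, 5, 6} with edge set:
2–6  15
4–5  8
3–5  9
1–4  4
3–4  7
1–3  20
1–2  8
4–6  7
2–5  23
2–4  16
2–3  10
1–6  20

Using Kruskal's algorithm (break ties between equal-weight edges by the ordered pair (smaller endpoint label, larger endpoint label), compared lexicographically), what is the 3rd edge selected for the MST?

Kruskal's algorithm — process edges by increasing weight (ties by edge label):
1–4 (4): add — endpoints in different components.
3–4 (7): add — endpoints in different components.
4–6 (7): add — endpoints in different components.
1–2 (8): add — endpoints in different components.
4–5 (8): add — endpoints in different components.
The 3rd edge added is 4–6.

4-6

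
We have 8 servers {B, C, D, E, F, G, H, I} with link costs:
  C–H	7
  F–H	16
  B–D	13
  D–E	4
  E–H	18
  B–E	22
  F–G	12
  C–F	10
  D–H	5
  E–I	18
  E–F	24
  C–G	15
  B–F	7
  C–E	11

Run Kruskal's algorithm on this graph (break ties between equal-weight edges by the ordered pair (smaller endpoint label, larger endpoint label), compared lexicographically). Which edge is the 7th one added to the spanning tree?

Kruskal: consider edges lightest-first.
D–E (4): add — endpoints in different components.
D–H (5): add — endpoints in different components.
B–F (7): add — endpoints in different components.
C–H (7): add — endpoints in different components.
C–F (10): add — endpoints in different components.
C–E (11): skip — C and E already connected.
F–G (12): add — endpoints in different components.
B–D (13): skip — B and D already connected.
C–G (15): skip — C and G already connected.
F–H (16): skip — F and H already connected.
E–H (18): skip — E and H already connected.
E–I (18): add — endpoints in different components.
The 7th edge added is E–I.

E-I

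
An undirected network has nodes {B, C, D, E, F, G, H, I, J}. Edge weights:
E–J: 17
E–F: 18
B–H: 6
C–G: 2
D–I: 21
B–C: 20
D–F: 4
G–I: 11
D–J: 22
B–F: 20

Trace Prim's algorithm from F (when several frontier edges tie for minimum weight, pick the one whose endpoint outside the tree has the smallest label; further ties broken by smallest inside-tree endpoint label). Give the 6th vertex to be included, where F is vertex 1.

H

Prim's algorithm from F:
Step 1: cheapest edge leaving the tree is D–F (4); add D.
Step 2: cheapest edge leaving the tree is E–F (18); add E.
Step 3: cheapest edge leaving the tree is E–J (17); add J.
Step 4: cheapest edge leaving the tree is B–F (20); add B.
Step 5: cheapest edge leaving the tree is B–H (6); add H.
Step 6: cheapest edge leaving the tree is B–C (20); add C.
Step 7: cheapest edge leaving the tree is C–G (2); add G.
Step 8: cheapest edge leaving the tree is G–I (11); add I.
Vertex order: F, D, E, J, B, H, C, G, I. The 6th vertex is H.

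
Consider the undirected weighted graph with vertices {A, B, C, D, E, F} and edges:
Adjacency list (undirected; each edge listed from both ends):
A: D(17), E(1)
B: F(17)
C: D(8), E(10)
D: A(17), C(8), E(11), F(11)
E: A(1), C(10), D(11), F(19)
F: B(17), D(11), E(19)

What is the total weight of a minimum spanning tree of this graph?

47

Grow the tree from C using Prim:
Step 1: cheapest edge leaving the tree is C–D (8); add D.
Step 2: cheapest edge leaving the tree is C–E (10); add E.
Step 3: cheapest edge leaving the tree is A–E (1); add A.
Step 4: cheapest edge leaving the tree is D–F (11); add F.
Step 5: cheapest edge leaving the tree is B–F (17); add B.
MST edges: C–D, C–E, A–E, D–F, B–F; total weight 8+10+1+11+17 = 47.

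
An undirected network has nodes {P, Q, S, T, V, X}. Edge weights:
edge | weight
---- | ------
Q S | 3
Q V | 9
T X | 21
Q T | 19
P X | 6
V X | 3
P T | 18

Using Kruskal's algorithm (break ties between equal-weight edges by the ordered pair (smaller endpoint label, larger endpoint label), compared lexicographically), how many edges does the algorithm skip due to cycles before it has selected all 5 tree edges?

0

Sort edges by weight, then run Kruskal:
Q S (3): add. Components now {Q,S} {T} {X} {V} {P}
V X (3): add. Components now {Q,S} {T} {V,X} {P}
P X (6): add. Components now {Q,S} {T} {P,V,X}
Q V (9): add. Components now {P,Q,S,V,X} {T}
P T (18): add. Components now {P,Q,S,T,V,X}
Edges rejected before the tree was complete: 0.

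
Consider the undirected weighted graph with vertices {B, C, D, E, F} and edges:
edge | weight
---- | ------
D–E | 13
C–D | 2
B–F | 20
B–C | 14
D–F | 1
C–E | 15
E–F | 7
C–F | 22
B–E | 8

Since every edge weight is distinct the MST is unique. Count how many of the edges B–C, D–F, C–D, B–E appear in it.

3

Kruskal: consider edges lightest-first.
D–F (1): add — endpoints in different components.
C–D (2): add — endpoints in different components.
E–F (7): add — endpoints in different components.
B–E (8): add — endpoints in different components.
MST edge set: {D–F, C–D, E–F, B–E}.
Of the listed edges, {D–F, C–D, B–E} are in the MST → 3.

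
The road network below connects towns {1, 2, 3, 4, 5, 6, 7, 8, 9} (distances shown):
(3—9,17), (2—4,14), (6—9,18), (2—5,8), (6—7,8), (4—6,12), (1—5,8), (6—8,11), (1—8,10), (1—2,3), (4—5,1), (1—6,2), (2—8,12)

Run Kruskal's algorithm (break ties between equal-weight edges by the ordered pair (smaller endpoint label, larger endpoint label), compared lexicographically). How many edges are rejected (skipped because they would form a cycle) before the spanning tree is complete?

Kruskal: consider edges lightest-first.
4—5 (1): add — endpoints in different components.
1—6 (2): add — endpoints in different components.
1—2 (3): add — endpoints in different components.
1—5 (8): add — endpoints in different components.
2—5 (8): skip — 2 and 5 already connected.
6—7 (8): add — endpoints in different components.
1—8 (10): add — endpoints in different components.
6—8 (11): skip — 6 and 8 already connected.
2—8 (12): skip — 2 and 8 already connected.
4—6 (12): skip — 4 and 6 already connected.
2—4 (14): skip — 2 and 4 already connected.
3—9 (17): add — endpoints in different components.
6—9 (18): add — endpoints in different components.
Edges rejected before the tree was complete: 5.

5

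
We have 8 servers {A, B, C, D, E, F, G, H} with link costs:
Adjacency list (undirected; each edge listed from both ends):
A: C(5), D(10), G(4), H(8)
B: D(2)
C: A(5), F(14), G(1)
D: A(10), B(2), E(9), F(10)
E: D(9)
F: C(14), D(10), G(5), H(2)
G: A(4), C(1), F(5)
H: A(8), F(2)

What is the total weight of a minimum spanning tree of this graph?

33

Prim, starting at E.
Step 1: cheapest edge leaving the tree is D E (9); add D.
Step 2: cheapest edge leaving the tree is B D (2); add B.
Step 3: cheapest edge leaving the tree is A D (10); add A.
Step 4: cheapest edge leaving the tree is A G (4); add G.
Step 5: cheapest edge leaving the tree is C G (1); add C.
Step 6: cheapest edge leaving the tree is F G (5); add F.
Step 7: cheapest edge leaving the tree is F H (2); add H.
MST edges: D E, B D, A D, A G, C G, F G, F H; total weight 9+2+10+4+1+5+2 = 33.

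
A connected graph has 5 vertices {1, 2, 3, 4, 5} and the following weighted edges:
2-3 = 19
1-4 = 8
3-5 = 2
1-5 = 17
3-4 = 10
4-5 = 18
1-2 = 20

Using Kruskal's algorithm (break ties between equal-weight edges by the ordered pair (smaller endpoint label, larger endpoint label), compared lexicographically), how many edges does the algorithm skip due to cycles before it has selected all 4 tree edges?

2

Kruskal: consider edges lightest-first.
3-5 (2): add. Components now {1} {2} {3,5} {4}
1-4 (8): add. Components now {1,4} {2} {3,5}
3-4 (10): add. Components now {1,3,4,5} {2}
1-5 (17): skip — 1 and 5 already connected.
4-5 (18): skip — 4 and 5 already connected.
2-3 (19): add. Components now {1,2,3,4,5}
Edges rejected before the tree was complete: 2.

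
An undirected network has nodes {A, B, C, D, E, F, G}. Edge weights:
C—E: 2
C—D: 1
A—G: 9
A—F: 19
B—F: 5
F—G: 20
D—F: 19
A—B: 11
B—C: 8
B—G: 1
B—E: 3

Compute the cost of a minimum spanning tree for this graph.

21

Sort edges by weight, then run Kruskal:
B—G (1): add. Components now {A} {B,G} {C} {D} {E} {F}
C—D (1): add. Components now {A} {B,G} {C,D} {E} {F}
C—E (2): add. Components now {A} {B,G} {C,D,E} {F}
B—E (3): add. Components now {A} {B,C,D,E,G} {F}
B—F (5): add. Components now {A} {B,C,D,E,F,G}
B—C (8): skip — B and C already connected.
A—G (9): add. Components now {A,B,C,D,E,F,G}
MST edges: B—G, C—D, C—E, B—E, B—F, A—G; total weight 1+1+2+3+5+9 = 21.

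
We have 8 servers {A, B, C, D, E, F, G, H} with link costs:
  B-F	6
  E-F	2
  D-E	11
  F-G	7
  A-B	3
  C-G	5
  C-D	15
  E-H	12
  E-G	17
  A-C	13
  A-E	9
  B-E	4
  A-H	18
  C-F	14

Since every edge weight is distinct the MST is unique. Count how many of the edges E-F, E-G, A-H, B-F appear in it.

Kruskal: consider edges lightest-first.
E-F (2): add — endpoints in different components.
A-B (3): add — endpoints in different components.
B-E (4): add — endpoints in different components.
C-G (5): add — endpoints in different components.
B-F (6): skip — B and F already connected.
F-G (7): add — endpoints in different components.
A-E (9): skip — A and E already connected.
D-E (11): add — endpoints in different components.
E-H (12): add — endpoints in different components.
MST edge set: {E-F, A-B, B-E, C-G, F-G, D-E, E-H}.
Of the listed edges, {E-F} are in the MST → 1.

1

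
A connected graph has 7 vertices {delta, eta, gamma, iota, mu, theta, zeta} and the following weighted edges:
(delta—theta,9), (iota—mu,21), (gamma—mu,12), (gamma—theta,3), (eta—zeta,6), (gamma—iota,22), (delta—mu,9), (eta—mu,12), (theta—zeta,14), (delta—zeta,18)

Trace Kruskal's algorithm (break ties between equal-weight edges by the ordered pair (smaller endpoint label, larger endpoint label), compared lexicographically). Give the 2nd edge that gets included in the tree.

Kruskal: consider edges lightest-first.
gamma—theta (3): add. Components now {gamma,theta} {iota} {delta} {mu} {eta} {zeta}
eta—zeta (6): add. Components now {gamma,theta} {iota} {delta} {mu} {eta,zeta}
delta—mu (9): add. Components now {gamma,theta} {iota} {delta,mu} {eta,zeta}
delta—theta (9): add. Components now {delta,gamma,mu,theta} {iota} {eta,zeta}
eta—mu (12): add. Components now {delta,eta,gamma,mu,theta,zeta} {iota}
gamma—mu (12): skip — gamma and mu already connected.
theta—zeta (14): skip — theta and zeta already connected.
delta—zeta (18): skip — delta and zeta already connected.
iota—mu (21): add. Components now {delta,eta,gamma,iota,mu,theta,zeta}
The 2nd edge added is eta—zeta.

eta-zeta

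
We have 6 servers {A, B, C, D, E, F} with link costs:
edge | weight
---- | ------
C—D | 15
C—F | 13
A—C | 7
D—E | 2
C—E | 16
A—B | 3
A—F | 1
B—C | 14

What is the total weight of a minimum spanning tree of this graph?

28

Prim's algorithm from A:
Step 1: frontier [A—F 1, A—B 3, A—C 7] → take A—F (1); add F.
Step 2: frontier [A—B 3, A—C 7, C—F 13] → take A—B (3); add B.
Step 3: frontier [A—C 7, B—C 14, C—F 13] → take A—C (7); add C.
Step 4: frontier [C—D 15, C—E 16] → take C—D (15); add D.
Step 5: frontier [C—E 16, D—E 2] → take D—E (2); add E.
MST edges: A—F, A—B, A—C, C—D, D—E; total weight 1+3+7+15+2 = 28.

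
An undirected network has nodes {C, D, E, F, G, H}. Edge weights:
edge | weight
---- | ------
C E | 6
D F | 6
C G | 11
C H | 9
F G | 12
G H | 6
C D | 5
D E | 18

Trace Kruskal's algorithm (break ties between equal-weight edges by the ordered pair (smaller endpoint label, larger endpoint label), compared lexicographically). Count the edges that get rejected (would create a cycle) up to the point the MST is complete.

0

Kruskal's algorithm — process edges by increasing weight (ties by edge label):
C D (5): add. Components now {C,D} {E} {F} {G} {H}
C E (6): add. Components now {C,D,E} {F} {G} {H}
D F (6): add. Components now {C,D,E,F} {G} {H}
G H (6): add. Components now {C,D,E,F} {G,H}
C H (9): add. Components now {C,D,E,F,G,H}
Edges rejected before the tree was complete: 0.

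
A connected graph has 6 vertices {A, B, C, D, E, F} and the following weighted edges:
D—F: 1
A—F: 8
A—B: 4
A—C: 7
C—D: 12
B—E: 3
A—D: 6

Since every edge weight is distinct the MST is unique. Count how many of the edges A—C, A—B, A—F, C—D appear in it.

Kruskal's algorithm — process edges by increasing weight (ties by edge label):
D—F (1): add. Components now {A} {B} {C} {D,F} {E}
B—E (3): add. Components now {A} {B,E} {C} {D,F}
A—B (4): add. Components now {A,B,E} {C} {D,F}
A—D (6): add. Components now {A,B,D,E,F} {C}
A—C (7): add. Components now {A,B,C,D,E,F}
MST edge set: {D—F, B—E, A—B, A—D, A—C}.
Of the listed edges, {A—C, A—B} are in the MST → 2.

2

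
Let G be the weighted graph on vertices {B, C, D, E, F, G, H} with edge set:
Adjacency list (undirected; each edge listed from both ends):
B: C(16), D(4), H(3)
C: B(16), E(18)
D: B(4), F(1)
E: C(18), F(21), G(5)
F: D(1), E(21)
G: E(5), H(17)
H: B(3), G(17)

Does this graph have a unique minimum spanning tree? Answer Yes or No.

Yes

Kruskal: consider edges lightest-first.
D—F (1): add. Components now {B} {C} {D,F} {E} {G} {H}
B—H (3): add. Components now {B,H} {C} {D,F} {E} {G}
B—D (4): add. Components now {B,D,F,H} {C} {E} {G}
E—G (5): add. Components now {B,D,F,H} {C} {E,G}
B—C (16): add. Components now {B,C,D,F,H} {E,G}
G—H (17): add. Components now {B,C,D,E,F,G,H}
Every non-tree edge has weight strictly greater than the heaviest edge on the tree path between its endpoints, so the MST is unique.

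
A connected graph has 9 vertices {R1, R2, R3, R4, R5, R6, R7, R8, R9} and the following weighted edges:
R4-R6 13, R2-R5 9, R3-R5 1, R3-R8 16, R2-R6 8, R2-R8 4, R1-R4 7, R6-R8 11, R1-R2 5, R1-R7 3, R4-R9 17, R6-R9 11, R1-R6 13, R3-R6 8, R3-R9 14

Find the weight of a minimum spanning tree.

Kruskal's algorithm — process edges by increasing weight (ties by edge label):
R3-R5 (1): add — endpoints in different components.
R1-R7 (3): add — endpoints in different components.
R2-R8 (4): add — endpoints in different components.
R1-R2 (5): add — endpoints in different components.
R1-R4 (7): add — endpoints in different components.
R2-R6 (8): add — endpoints in different components.
R3-R6 (8): add — endpoints in different components.
R2-R5 (9): skip — R5 and R2 already connected.
R6-R8 (11): skip — R6 and R8 already connected.
R6-R9 (11): add — endpoints in different components.
MST edges: R3-R5, R1-R7, R2-R8, R1-R2, R1-R4, R2-R6, R3-R6, R6-R9; total weight 1+3+4+5+7+8+8+11 = 47.

47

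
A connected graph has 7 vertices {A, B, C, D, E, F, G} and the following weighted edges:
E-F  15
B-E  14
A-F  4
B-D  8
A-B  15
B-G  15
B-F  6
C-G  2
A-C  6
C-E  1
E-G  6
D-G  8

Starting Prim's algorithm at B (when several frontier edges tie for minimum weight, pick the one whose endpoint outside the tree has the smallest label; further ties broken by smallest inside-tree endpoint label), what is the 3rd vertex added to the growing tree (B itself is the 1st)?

Prim's algorithm from B:
Step 1: cheapest edge leaving the tree is B-F (6); add F.
Step 2: cheapest edge leaving the tree is A-F (4); add A.
Step 3: cheapest edge leaving the tree is A-C (6); add C.
Step 4: cheapest edge leaving the tree is C-E (1); add E.
Step 5: cheapest edge leaving the tree is C-G (2); add G.
Step 6: cheapest edge leaving the tree is B-D (8); add D.
Vertex order: B, F, A, C, E, G, D. The 3rd vertex is A.

A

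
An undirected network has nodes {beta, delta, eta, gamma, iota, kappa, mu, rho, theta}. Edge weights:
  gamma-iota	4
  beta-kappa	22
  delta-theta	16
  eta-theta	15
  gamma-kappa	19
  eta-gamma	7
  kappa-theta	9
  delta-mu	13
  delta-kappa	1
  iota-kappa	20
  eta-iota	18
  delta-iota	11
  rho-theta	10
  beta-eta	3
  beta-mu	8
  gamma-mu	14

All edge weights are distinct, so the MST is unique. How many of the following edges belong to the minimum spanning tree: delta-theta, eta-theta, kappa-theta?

1

Sort edges by weight, then run Kruskal:
delta-kappa (1): add — endpoints in different components.
beta-eta (3): add — endpoints in different components.
gamma-iota (4): add — endpoints in different components.
eta-gamma (7): add — endpoints in different components.
beta-mu (8): add — endpoints in different components.
kappa-theta (9): add — endpoints in different components.
rho-theta (10): add — endpoints in different components.
delta-iota (11): add — endpoints in different components.
MST edge set: {delta-kappa, beta-eta, gamma-iota, eta-gamma, beta-mu, kappa-theta, rho-theta, delta-iota}.
Of the listed edges, {kappa-theta} are in the MST → 1.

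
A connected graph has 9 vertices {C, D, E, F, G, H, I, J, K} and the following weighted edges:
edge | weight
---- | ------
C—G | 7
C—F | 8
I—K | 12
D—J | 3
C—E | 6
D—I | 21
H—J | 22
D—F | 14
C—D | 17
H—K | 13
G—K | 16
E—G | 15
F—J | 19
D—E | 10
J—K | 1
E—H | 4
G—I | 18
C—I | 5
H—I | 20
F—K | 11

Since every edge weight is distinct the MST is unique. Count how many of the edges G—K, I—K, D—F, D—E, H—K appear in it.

1

Sort edges by weight, then run Kruskal:
J—K (1): add — endpoints in different components.
D—J (3): add — endpoints in different components.
E—H (4): add — endpoints in different components.
C—I (5): add — endpoints in different components.
C—E (6): add — endpoints in different components.
C—G (7): add — endpoints in different components.
C—F (8): add — endpoints in different components.
D—E (10): add — endpoints in different components.
MST edge set: {J—K, D—J, E—H, C—I, C—E, C—G, C—F, D—E}.
Of the listed edges, {D—E} are in the MST → 1.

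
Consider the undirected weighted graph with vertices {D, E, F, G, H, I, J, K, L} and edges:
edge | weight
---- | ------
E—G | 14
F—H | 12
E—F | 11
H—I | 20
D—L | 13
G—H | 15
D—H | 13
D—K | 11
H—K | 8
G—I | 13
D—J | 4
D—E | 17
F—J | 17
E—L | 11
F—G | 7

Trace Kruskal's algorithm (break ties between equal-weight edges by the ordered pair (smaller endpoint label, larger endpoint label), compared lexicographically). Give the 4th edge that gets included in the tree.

D-K

Sort edges by weight, then run Kruskal:
D—J (4): add — endpoints in different components.
F—G (7): add — endpoints in different components.
H—K (8): add — endpoints in different components.
D—K (11): add — endpoints in different components.
E—F (11): add — endpoints in different components.
E—L (11): add — endpoints in different components.
F—H (12): add — endpoints in different components.
D—H (13): skip — D and H already connected.
D—L (13): skip — D and L already connected.
G—I (13): add — endpoints in different components.
The 4th edge added is D—K.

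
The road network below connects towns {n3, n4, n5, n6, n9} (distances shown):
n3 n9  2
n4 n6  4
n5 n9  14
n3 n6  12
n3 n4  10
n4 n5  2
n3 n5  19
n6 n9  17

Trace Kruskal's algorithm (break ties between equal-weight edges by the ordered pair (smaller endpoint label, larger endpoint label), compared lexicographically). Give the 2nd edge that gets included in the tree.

n4-n5

Sort edges by weight, then run Kruskal:
n3 n9 (2): add — endpoints in different components.
n4 n5 (2): add — endpoints in different components.
n4 n6 (4): add — endpoints in different components.
n3 n4 (10): add — endpoints in different components.
The 2nd edge added is n4 n5.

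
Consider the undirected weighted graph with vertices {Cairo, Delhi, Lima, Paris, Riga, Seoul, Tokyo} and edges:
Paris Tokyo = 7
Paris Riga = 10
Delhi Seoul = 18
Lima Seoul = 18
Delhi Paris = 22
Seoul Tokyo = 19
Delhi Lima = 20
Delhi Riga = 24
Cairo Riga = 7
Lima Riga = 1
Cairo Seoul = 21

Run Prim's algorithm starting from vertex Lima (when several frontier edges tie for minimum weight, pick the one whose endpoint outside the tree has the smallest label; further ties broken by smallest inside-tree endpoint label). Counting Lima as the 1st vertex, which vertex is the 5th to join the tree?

Tokyo

Grow the tree from Lima using Prim:
Step 1: cheapest edge leaving the tree is Lima Riga (1); add Riga.
Step 2: cheapest edge leaving the tree is Cairo Riga (7); add Cairo.
Step 3: cheapest edge leaving the tree is Paris Riga (10); add Paris.
Step 4: cheapest edge leaving the tree is Paris Tokyo (7); add Tokyo.
Step 5: cheapest edge leaving the tree is Lima Seoul (18); add Seoul.
Step 6: cheapest edge leaving the tree is Delhi Seoul (18); add Delhi.
Vertex order: Lima, Riga, Cairo, Paris, Tokyo, Seoul, Delhi. The 5th vertex is Tokyo.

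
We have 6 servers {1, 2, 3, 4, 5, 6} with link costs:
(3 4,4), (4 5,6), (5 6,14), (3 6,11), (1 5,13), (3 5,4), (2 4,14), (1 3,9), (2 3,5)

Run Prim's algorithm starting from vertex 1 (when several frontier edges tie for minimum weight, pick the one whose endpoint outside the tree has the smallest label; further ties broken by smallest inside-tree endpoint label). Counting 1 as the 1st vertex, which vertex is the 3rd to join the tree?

Grow the tree from 1 using Prim:
Step 1: frontier [1 3 9, 1 5 13] → take 1 3 (9); add 3.
Step 2: frontier [1 5 13, 3 4 4, 3 5 4, 2 3 5, 3 6 11] → take 3 4 (4); add 4.
Step 3: frontier [1 5 13, 3 5 4, 2 3 5, 3 6 11, 4 5 6, 2 4 14] → take 3 5 (4); add 5.
Step 4: frontier [2 3 5, 3 6 11, 2 4 14, 5 6 14] → take 2 3 (5); add 2.
Step 5: frontier [3 6 11, 5 6 14] → take 3 6 (11); add 6.
Vertex order: 1, 3, 4, 5, 2, 6. The 3rd vertex is 4.

4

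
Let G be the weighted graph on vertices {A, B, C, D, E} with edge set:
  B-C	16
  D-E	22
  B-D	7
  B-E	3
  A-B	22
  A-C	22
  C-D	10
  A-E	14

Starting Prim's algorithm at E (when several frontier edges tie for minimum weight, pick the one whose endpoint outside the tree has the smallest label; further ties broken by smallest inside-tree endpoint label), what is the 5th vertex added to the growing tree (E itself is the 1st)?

A

Grow the tree from E using Prim:
Step 1: cheapest edge leaving the tree is B-E (3); add B.
Step 2: cheapest edge leaving the tree is B-D (7); add D.
Step 3: cheapest edge leaving the tree is C-D (10); add C.
Step 4: cheapest edge leaving the tree is A-E (14); add A.
Vertex order: E, B, D, C, A. The 5th vertex is A.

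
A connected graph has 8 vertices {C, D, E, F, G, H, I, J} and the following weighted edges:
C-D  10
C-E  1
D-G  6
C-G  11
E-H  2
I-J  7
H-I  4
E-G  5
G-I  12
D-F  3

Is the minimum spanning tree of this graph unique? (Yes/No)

Sort edges by weight, then run Kruskal:
C-E (1): add — endpoints in different components.
E-H (2): add — endpoints in different components.
D-F (3): add — endpoints in different components.
H-I (4): add — endpoints in different components.
E-G (5): add — endpoints in different components.
D-G (6): add — endpoints in different components.
I-J (7): add — endpoints in different components.
Every non-tree edge has weight strictly greater than the heaviest edge on the tree path between its endpoints, so the MST is unique.

Yes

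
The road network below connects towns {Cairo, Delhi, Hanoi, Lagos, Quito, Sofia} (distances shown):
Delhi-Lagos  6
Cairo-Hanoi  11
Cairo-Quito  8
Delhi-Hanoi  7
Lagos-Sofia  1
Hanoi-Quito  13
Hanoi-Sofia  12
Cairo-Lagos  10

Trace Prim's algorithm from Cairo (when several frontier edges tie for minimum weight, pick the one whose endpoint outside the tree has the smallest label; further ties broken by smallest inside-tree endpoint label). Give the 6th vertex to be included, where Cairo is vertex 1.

Grow the tree from Cairo using Prim:
Step 1: cheapest edge leaving the tree is Cairo-Quito (8); add Quito.
Step 2: cheapest edge leaving the tree is Cairo-Lagos (10); add Lagos.
Step 3: cheapest edge leaving the tree is Lagos-Sofia (1); add Sofia.
Step 4: cheapest edge leaving the tree is Delhi-Lagos (6); add Delhi.
Step 5: cheapest edge leaving the tree is Delhi-Hanoi (7); add Hanoi.
Vertex order: Cairo, Quito, Lagos, Sofia, Delhi, Hanoi. The 6th vertex is Hanoi.

Hanoi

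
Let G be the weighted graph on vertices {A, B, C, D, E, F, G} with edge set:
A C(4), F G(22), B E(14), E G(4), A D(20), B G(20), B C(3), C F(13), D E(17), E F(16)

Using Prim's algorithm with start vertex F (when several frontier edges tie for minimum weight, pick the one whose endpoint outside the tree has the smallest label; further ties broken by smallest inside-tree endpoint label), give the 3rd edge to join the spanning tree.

A-C

Prim, starting at F.
Step 1: frontier [C F 13, E F 16, F G 22] → take C F (13); add C.
Step 2: frontier [B C 3, A C 4, E F 16, F G 22] → take B C (3); add B.
Step 3: frontier [B E 14, B G 20, A C 4, E F 16, F G 22] → take A C (4); add A.
Step 4: frontier [A D 20, B E 14, B G 20, E F 16, F G 22] → take B E (14); add E.
Step 5: frontier [A D 20, B G 20, E G 4, D E 17, F G 22] → take E G (4); add G.
Step 6: frontier [A D 20, D E 17] → take D E (17); add D.
The 3rd edge added is A C.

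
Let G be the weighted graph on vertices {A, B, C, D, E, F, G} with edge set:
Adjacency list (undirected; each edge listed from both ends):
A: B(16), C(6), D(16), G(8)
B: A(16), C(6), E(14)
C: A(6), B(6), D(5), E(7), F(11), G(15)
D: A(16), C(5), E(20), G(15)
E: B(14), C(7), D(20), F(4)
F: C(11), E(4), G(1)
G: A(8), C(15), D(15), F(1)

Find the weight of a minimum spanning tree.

29

Kruskal: consider edges lightest-first.
F-G (1): add — endpoints in different components.
E-F (4): add — endpoints in different components.
C-D (5): add — endpoints in different components.
A-C (6): add — endpoints in different components.
B-C (6): add — endpoints in different components.
C-E (7): add — endpoints in different components.
MST edges: F-G, E-F, C-D, A-C, B-C, C-E; total weight 1+4+5+6+6+7 = 29.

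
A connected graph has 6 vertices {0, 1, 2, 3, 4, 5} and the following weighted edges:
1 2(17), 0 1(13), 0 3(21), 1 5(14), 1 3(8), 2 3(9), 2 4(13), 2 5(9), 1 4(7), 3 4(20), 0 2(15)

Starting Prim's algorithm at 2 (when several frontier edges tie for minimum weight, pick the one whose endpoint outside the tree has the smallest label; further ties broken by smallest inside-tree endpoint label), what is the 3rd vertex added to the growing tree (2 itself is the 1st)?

1

Prim, starting at 2.
Step 1: frontier [2 3 9, 2 5 9, 2 4 13, 0 2 15, 1 2 17] → take 2 3 (9); add 3.
Step 2: frontier [2 5 9, 2 4 13, 0 2 15, 1 2 17, 1 3 8, 3 4 20, 0 3 21] → take 1 3 (8); add 1.
Step 3: frontier [1 4 7, 0 1 13, 1 5 14, 2 5 9, 2 4 13, 0 2 15, 3 4 20, 0 3 21] → take 1 4 (7); add 4.
Step 4: frontier [0 1 13, 1 5 14, 2 5 9, 0 2 15, 0 3 21] → take 2 5 (9); add 5.
Step 5: frontier [0 1 13, 0 2 15, 0 3 21] → take 0 1 (13); add 0.
Vertex order: 2, 3, 1, 4, 5, 0. The 3rd vertex is 1.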